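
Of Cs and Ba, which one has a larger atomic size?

Cs

Radius decreases left→right (rising Z_eff, same n) and increases top→bottom (higher n).
All lie in period 6, so atomic radius increases right to left.
So Cs has the larger atomic size (Cs > Ba).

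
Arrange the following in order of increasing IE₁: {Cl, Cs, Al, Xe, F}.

Cs, Al, Xe, Cl, F

Across a period the outer electron is held more tightly (higher IE₁); down a group it sits in a higher shell, more shielded, and comes off more easily.
These span different periods and groups, so the two trends combine.
Al > Cs: relative to Cs, both the across-period and down-group shifts push Al's first ionization energy up.
Xe > Al: period and group pull opposite ways; the across-period shift dominates (1170 vs 578 kJ/mol).
Cl > Xe: the two effects oppose for this pair; the down-group effect wins (1251 vs 1170 kJ/mol).
F > Cl: they share group 17; the group trend gives F the larger value.
Approximate values (kJ/mol): F 1681, Al 578, Cl 1251, Xe 1170, Cs 376.
So from lowest to highest: Cs < Al < Xe < Cl < F.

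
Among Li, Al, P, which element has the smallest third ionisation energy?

Al

Consider each +2 ion: Li²⁺ is already 1 electron into the core; Al²⁺ still has 1 valence electron; P²⁺ still has 3 valence electrons.
Pulling an electron out of a noble-gas core costs far more than removing a remaining valence electron, so Li sits at the high end of IE_3.
Valence configurations: Al²⁺ [Ne]3s¹, P²⁺ [Ne]3s²3p¹.
Approximate IE_3 values (kJ/mol): Li 11815, Al 2745, P 2914.
Overall IE_3 order: Al < P < Li.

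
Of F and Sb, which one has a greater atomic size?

F is in period 2, group 17; Sb is in period 5, group 15.
Across a period the added protons contract the valence shell; down a group each new principal shell makes the atom larger.
Neither a single period nor a single group — weigh both effects.
Sb > F: both effects reinforce here, so Sb is clearly the larger of the two.
Tabulated atomic radius (pm): F 64, Sb 140.
So Sb has the greater atomic size (Sb > F).

Sb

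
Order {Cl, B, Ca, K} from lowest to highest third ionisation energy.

IE_3 is the cost of taking one more electron from the +2 cation: Cl²⁺ still has 5 valence electrons; B²⁺ still has 1 valence electron; Ca²⁺ is the bare [Ar] core; K²⁺ is already 1 electron into the core.
Core electrons are held far more tightly than valence electrons, so K and Ca top the IE_3 order.
Valence configurations: Cl²⁺ [Ne]3s²3p³, B²⁺ [He]2s¹.
The numbers (kJ/mol): Cl 3822, B 3660, Ca 4912, K 4420.
Putting it together, IE_3: B < Cl < K < Ca.

B < Cl < K < Ca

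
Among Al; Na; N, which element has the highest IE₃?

Consider each +2 ion: Al²⁺ still has 1 valence electron; Na²⁺ is already 1 electron into the core; N²⁺ still has 3 valence electrons.
Core electrons are held far more tightly than valence electrons, so Na tops the IE_3 order.
Valence configurations: Al²⁺ [Ne]3s¹, N²⁺ [He]2s²2p¹.
Tabulated IE_3 (kJ/mol): Al 2745, Na 6910, N 4578.
So the third ionization energies run Al < N < Na.

Na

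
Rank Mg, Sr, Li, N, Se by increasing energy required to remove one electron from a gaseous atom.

First ionization energy rises across a period (greater Z_eff holds electrons more tightly) and falls down a group (valence electrons are farther from the nucleus).
Here both period and group differ, so the two effects have to be weighed against each other.
Sr > Li: the two effects oppose for this pair; the across-period effect wins (550 vs 520 kJ/mol).
Mg > Sr: Mg sits above Sr in group 2, so the down-group effect alone puts Mg higher.
Se > Mg: period and group pull opposite ways; the across-period shift dominates (941 vs 738 kJ/mol).
N > Se: period and group pull opposite ways; the down-group shift dominates (1402 vs 941 kJ/mol).
Approximate values (kJ/mol): Li 520, N 1402, Mg 738, Se 941, Sr 550.
So from lowest to highest: Li < Sr < Mg < Se < N.

Li < Sr < Mg < Se < N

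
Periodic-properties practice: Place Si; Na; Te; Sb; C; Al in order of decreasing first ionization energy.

Removing the outermost electron gets harder across a period and easier down a group.
Neither a single period nor a single group — weigh both effects.
Al > Na: Al lies to the right of Na in period 3, so the across-period effect alone puts Al higher.
Si > Al: both are in period 3; the period trend gives Si the larger value.
Sb > Si: the two effects oppose for this pair; the across-period effect wins (831 vs 786 kJ/mol).
Te > Sb: Te lies to the right of Sb in period 5, so the across-period effect alone puts Te higher.
C > Te: the two effects oppose for this pair; the down-group effect wins (1086 vs 869 kJ/mol).
Tabulated first ionization energy (kJ/mol): C 1086, Na 496, Al 578, Si 786, Sb 831, Te 869.
So from highest to lowest: C > Te > Sb > Si > Al > Na.

C, Te, Sb, Si, Al, Na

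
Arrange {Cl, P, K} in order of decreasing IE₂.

K, Cl, P

Consider each +1 ion: Cl⁺ still has 6 valence electrons; P⁺ still has 4 valence electrons; K⁺ is the bare [Ar] core.
Core electrons are held far more tightly than valence electrons, so K tops the IE_2 order.
Valence configurations: Cl⁺ [Ne]3s²3p⁴, P⁺ [Ne]3s²3p².
Tabulated IE_2 (kJ/mol): Cl 2298, P 1907, K 3052.
So the second ionization energies run P < Cl < K.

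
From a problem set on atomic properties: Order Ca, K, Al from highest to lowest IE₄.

Al > Ca > K

Consider each +3 ion: Ca³⁺ is already 1 electron into the core; K³⁺ is already 2 electrons into the core; Al³⁺ is the bare [Ne] core.
All of these are removing an electron from a noble-gas core or deeper; the smaller core (lower principal quantum number) is held far more tightly, and within a period the higher nuclear charge binds the same core more tightly.
Tabulated IE_4 (kJ/mol): Ca 6491, K 5877, Al 11577.
Putting it together, IE_4: K < Ca < Al.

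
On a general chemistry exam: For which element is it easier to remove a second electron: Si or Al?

After 1 electron has been removed, what remains? Si⁺ still has 3 valence electrons; Al⁺ still has 2 valence electrons.
All are still removing valence electrons, so compare the +1 ions as you would atoms: IE_2 generally rises across a period (higher Z_eff) and falls down a group (larger shell), subject to the usual subshell exceptions.
Valence configurations: Si⁺ [Ne]3s²3p¹, Al⁺ [Ne]3s².
Si⁺ loses a lone 3p electron whereas Al⁺ must break into a filled 3s² pair, so IE_2(Al) > IE_2(Si) even though Si has the higher nuclear charge.
The numbers (kJ/mol): Si 1577, Al 1817.
Overall IE_2 order: Si < Al.

Si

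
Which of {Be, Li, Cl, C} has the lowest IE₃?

After 2 electrons have been removed, what remains? Be²⁺ is the bare [He] core; Li²⁺ is already 1 electron into the core; Cl²⁺ still has 5 valence electrons; C²⁺ still has 2 valence electrons.
Breaking into a closed-shell core is much more expensive than removing a leftover valence electron — Li and Be have the largest IE_3 here.
Valence configurations: Cl²⁺ [Ne]3s²3p³, C²⁺ [He]2s².
Tabulated IE_3 (kJ/mol): Be 14849, Li 11815, Cl 3822, C 4620.
So the third ionization energies run Cl < C < Li < Be.

Cl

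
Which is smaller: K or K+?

K+

Forming K+ removes 1 electron from K. Fewer electrons for the same nuclear charge means less shielding and a higher Z_eff on the remaining electrons, and for main-group metals the entire outer shell is lost.
A cation is smaller than its parent atom: K+ < K.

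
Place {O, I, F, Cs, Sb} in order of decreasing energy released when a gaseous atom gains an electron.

O is in period 2, group 16; F is in period 2, group 17; Sb is in period 5, group 15; I is in period 5, group 17; Cs is in period 6, group 1.
EA tends to increase across a period and decrease down a group, though the pattern is less regular than for IE or radius.
Neither a single period nor a single group — weigh both effects.
Sb > Cs: relative to Cs, both the across-period and down-group shifts push Sb's electron affinity up.
O > Sb: relative to Sb, both the across-period and down-group shifts push O's electron affinity up.
I > O: period and group pull opposite ways; the across-period shift dominates (295 vs 141 kJ/mol).
F > I: they share group 17; the group trend gives F the larger value.
Approximate values (kJ/mol): O 141, F 328, Sb 103, I 295, Cs 46.
So from highest to lowest: F > I > O > Sb > Cs.

F > I > O > Sb > Cs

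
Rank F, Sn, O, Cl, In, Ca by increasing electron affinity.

Ca, In, Sn, O, F, Cl

O is in period 2, group 16; F is in period 2, group 17; Cl is in period 3, group 17; Ca is in period 4, group 2; In is in period 5, group 13; Sn is in period 5, group 14.
Atoms with high Z_eff and room in the valence shell (especially the halogens) have the most exothermic electron affinities.
Neither a single period nor a single group — weigh both effects.
In > Ca: period and group pull opposite ways; the across-period shift dominates (29 vs 2 kJ/mol).
Sn > In: both are in period 5; the period trend gives Sn the larger value.
O > Sn: relative to Sn, both the across-period and down-group shifts push O's electron affinity up.
F > O: F lies to the right of O in period 2, so the across-period effect alone puts F higher.
Cl > F: this pair runs against the simple trend — see the exception note.
Note the exception: Cl has a higher electron affinity than F, contrary to the simple trend — F's small 2p subshell makes the incoming electron feel strong e⁻–e⁻ repulsion, so Cl actually releases more energy on gaining an electron.
For reference (kJ/mol): O 141, F 328, Cl 349, Ca 2, In 29, Sn 107.
So from lowest to highest: Ca < In < Sn < O < F < Cl.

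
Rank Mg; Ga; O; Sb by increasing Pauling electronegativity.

Mg, Ga, Sb, O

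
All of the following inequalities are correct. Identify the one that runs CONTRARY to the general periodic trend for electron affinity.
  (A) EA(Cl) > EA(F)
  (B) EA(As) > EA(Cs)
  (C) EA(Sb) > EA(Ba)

The general trend: electron affinity increases across a period and decreases down a group.
(A) Cl (period 3, group 17) vs F (period 2, group 17): the stated order contradicts the simple trend.
(B) As (period 4, group 15) vs Cs (period 6, group 1): the stated order agrees with the simple trend.
(C) Sb (period 5, group 15) vs Ba (period 6, group 2): the stated order agrees with the simple trend.
The exception is (A): F's small 2p subshell makes the incoming electron feel strong e⁻–e⁻ repulsion, so Cl actually releases more energy on gaining an electron.

(A)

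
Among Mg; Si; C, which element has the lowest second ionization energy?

Mg

IE_2 is the cost of taking one more electron from the +1 cation: Mg⁺ still has 1 valence electron; Si⁺ still has 3 valence electrons; C⁺ still has 3 valence electrons.
All are still removing valence electrons, so compare the +1 ions as you would atoms: IE_2 generally rises across a period (higher Z_eff) and falls down a group (larger shell), subject to the usual subshell exceptions.
Valence configurations: Mg⁺ [Ne]3s¹, Si⁺ [Ne]3s²3p¹, C⁺ [He]2s²2p¹.
Approximate IE_2 values (kJ/mol): Mg 1451, Si 1577, C 2353.
Hence IE_2: Mg < Si < C.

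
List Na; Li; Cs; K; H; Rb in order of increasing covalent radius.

Radius decreases left→right (rising Z_eff, same n) and increases top→bottom (higher n).
All are in group 1, so atomic radius increases down the group.
So from smallest to largest: H < Li < Na < K < Rb < Cs.

H < Li < Na < K < Rb < Cs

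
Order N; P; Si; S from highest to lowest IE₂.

The second ionization energy removes an electron from the +1 ion. For each element: N⁺ still has 4 valence electrons; P⁺ still has 4 valence electrons; Si⁺ still has 3 valence electrons; S⁺ still has 5 valence electrons.
All are still removing valence electrons, so compare the +1 ions as you would atoms: IE_2 generally rises across a period (higher Z_eff) and falls down a group (larger shell), subject to the usual subshell exceptions.
Valence configurations: N⁺ [He]2s²2p², P⁺ [Ne]3s²3p², Si⁺ [Ne]3s²3p¹, S⁺ [Ne]3s²3p³.
Tabulated IE_2 (kJ/mol): N 2856, P 1907, Si 1577, S 2252.
Hence IE_2: Si < P < S < N.

N > S > P > Si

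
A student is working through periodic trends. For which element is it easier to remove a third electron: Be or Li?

Li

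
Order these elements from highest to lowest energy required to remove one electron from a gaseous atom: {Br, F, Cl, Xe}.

F > Cl > Xe > Br

F is in period 2, group 17; Cl is in period 3, group 17; Br is in period 4, group 17; Xe is in period 5, group 18.
IE₁ increases left→right with effective nuclear charge and decreases top→bottom as the valence shell moves farther out.
Here both period and group differ, so the two effects have to be weighed against each other.
Xe > Br: period and group pull opposite ways; the across-period shift dominates (1170 vs 1140 kJ/mol).
Cl > Xe: the two effects oppose for this pair; the down-group effect wins (1251 vs 1170 kJ/mol).
F > Cl: they share group 17; the group trend gives F the larger value.
Tabulated first ionization energy (kJ/mol): F 1681, Cl 1251, Br 1140, Xe 1170.
So from highest to lowest: F > Cl > Xe > Br.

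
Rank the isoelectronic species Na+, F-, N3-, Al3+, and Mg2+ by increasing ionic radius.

Al3+ < Mg2+ < Na+ < F- < N3-

All of these have 10 electrons, so size is governed by nuclear charge alone: the more protons, the stronger the pull on the same electron cloud, and the smaller the ion.
Nuclear charges: Al3+ (Z=13), Mg2+ (Z=12), Na+ (Z=11), F- (Z=9), N3- (Z=7).
Smallest to largest: Al3+ < Mg2+ < Na+ < F- < N3-.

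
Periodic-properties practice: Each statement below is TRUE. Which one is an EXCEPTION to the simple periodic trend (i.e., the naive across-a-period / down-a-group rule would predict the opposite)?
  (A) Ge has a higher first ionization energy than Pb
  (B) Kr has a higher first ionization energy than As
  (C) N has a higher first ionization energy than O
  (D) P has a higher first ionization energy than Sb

(C)

The general trend: first ionization energy increases across a period and decreases down a group.
(A) Ge (period 4, group 14) vs Pb (period 6, group 14): the stated order agrees with the simple trend.
(B) Kr (period 4, group 18) vs As (period 4, group 15): the stated order agrees with the simple trend.
(C) N (period 2, group 15) vs O (period 2, group 16): the stated order contradicts the simple trend.
(D) P (period 3, group 15) vs Sb (period 5, group 15): the stated order agrees with the simple trend.
The exception is (C): pairing an electron in O's 2p⁴ costs repulsion energy, so O ionizes more easily than half-filled N (2p³).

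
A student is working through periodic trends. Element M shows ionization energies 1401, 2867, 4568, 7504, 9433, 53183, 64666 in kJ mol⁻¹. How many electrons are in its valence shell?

5

Look for the largest jump between consecutive ionization energies: IE6/IE5 ≈ 5.6, far larger than any earlier ratio.
That jump marks the point where a core electron is being removed. So the atom has 5 valence electrons.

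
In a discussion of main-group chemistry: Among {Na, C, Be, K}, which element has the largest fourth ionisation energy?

Be

IE_4 is the cost of taking one more electron from the +3 cation: Na³⁺ is already 2 electrons into the core; C³⁺ still has 1 valence electron; Be³⁺ is already 1 electron into the core; K³⁺ is already 2 electrons into the core.
Usually core removal costs more than valence removal, but here the competition is close: a tightly held n=2 valence electron can cost more to remove than an n=3 core electron, so the actual values have to decide it.
Approximate IE_4 values (kJ/mol): Na 9543, C 6223, Be 21007, K 5877.
Overall IE_4 order: K < C < Na < Be.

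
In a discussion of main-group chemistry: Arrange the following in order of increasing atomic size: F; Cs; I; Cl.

F is in period 2, group 17; Cl is in period 3, group 17; I is in period 5, group 17; Cs is in period 6, group 1.
Radius decreases left→right (rising Z_eff, same n) and increases top→bottom (higher n).
These span different periods and groups, so the two trends combine.
Cl > F: Cl sits below F in group 17, so the down-group effect alone puts Cl larger.
I > Cl: I sits below Cl in group 17, so the down-group effect alone puts I larger.
Cs > I: relative to I, both the across-period and down-group shifts push Cs's atomic radius up.
For reference (pm): F 64, Cl 99, I 133, Cs 232.
So from smallest to largest: F < Cl < I < Cs.

F < Cl < I < Cs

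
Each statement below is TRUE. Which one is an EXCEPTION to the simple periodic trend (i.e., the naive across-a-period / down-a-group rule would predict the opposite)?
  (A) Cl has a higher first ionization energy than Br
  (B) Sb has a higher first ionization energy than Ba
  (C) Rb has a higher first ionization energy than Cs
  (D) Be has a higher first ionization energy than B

(D)

The general trend: first ionization energy increases across a period and decreases down a group.
(A) Cl (period 3, group 17) vs Br (period 4, group 17): the stated order agrees with the simple trend.
(B) Sb (period 5, group 15) vs Ba (period 6, group 2): the stated order agrees with the simple trend.
(C) Rb (period 5, group 1) vs Cs (period 6, group 1): the stated order agrees with the simple trend.
(D) Be (period 2, group 2) vs B (period 2, group 13): the stated order contradicts the simple trend.
The exception is (D): removing B's lone 2p electron is easier than breaking Be's filled 2s².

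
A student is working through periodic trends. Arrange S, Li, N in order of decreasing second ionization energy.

After 1 electron has been removed, what remains? S⁺ still has 5 valence electrons; Li⁺ is the bare [He] core; N⁺ still has 4 valence electrons.
Pulling an electron out of a noble-gas core costs far more than removing a remaining valence electron, so Li sits at the high end of IE_2.
Valence configurations: S⁺ [Ne]3s²3p³, N⁺ [He]2s²2p².
Approximate IE_2 values (kJ/mol): S 2252, Li 7298, N 2856.
So the second ionization energies run S < N < Li.

Li > N > S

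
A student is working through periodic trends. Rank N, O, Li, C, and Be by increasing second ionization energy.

Consider each +1 ion: N⁺ still has 4 valence electrons; O⁺ still has 5 valence electrons; Li⁺ is the bare [He] core; C⁺ still has 3 valence electrons; Be⁺ still has 1 valence electron.
Core electrons are held far more tightly than valence electrons, so Li tops the IE_2 order.
Valence configurations: N⁺ [He]2s²2p², O⁺ [He]2s²2p³, C⁺ [He]2s²2p¹, Be⁺ [He]2s¹.
Approximate IE_2 values (kJ/mol): N 2856, O 3388, Li 7298, C 2353, Be 1757.
Hence IE_2: Be < C < N < O < Li.

Be < C < N < O < Li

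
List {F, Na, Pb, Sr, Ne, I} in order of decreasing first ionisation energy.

Ne > F > I > Pb > Sr > Na

F is in period 2, group 17; Ne is in period 2, group 18; Na is in period 3, group 1; Sr is in period 5, group 2; I is in period 5, group 17; Pb is in period 6, group 14.
IE₁ increases left→right with effective nuclear charge and decreases top→bottom as the valence shell moves farther out.
These span different periods and groups, so the two trends combine.
Sr > Na: period and group pull opposite ways; the across-period shift dominates (550 vs 496 kJ/mol).
Pb > Sr: the two effects oppose for this pair; the across-period effect wins (716 vs 550 kJ/mol).
I > Pb: both effects reinforce here, so I is clearly the higher of the two.
F > I: F sits above I in group 17, so the down-group effect alone puts F higher.
Ne > F: Ne lies to the right of F in period 2, so the across-period effect alone puts Ne higher.
Tabulated first ionization energy (kJ/mol): F 1681, Ne 2081, Na 496, Sr 550, I 1008, Pb 716.
So from highest to lowest: Ne > F > I > Pb > Sr > Na.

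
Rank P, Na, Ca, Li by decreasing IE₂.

Li > Na > P > Ca

IE_2 is the cost of taking one more electron from the +1 cation: P⁺ still has 4 valence electrons; Na⁺ is the bare [Ne] core; Ca⁺ still has 1 valence electron; Li⁺ is the bare [He] core.
Core electrons are held far more tightly than valence electrons, so Na and Li top the IE_2 order.
Valence configurations: P⁺ [Ne]3s²3p², Ca⁺ [Ar]4s¹.
Approximate IE_2 values (kJ/mol): P 1907, Na 4562, Ca 1145, Li 7298.
Hence IE_2: Ca < P < Na < Li.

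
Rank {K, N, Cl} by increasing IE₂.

After 1 electron has been removed, what remains? K⁺ is the bare [Ar] core; N⁺ still has 4 valence electrons; Cl⁺ still has 6 valence electrons.
Pulling an electron out of a noble-gas core costs far more than removing a remaining valence electron, so K sits at the high end of IE_2.
Valence configurations: N⁺ [He]2s²2p², Cl⁺ [Ne]3s²3p⁴.
Approximate IE_2 values (kJ/mol): K 3052, N 2856, Cl 2298.
Putting it together, IE_2: Cl < N < K.

Cl, N, K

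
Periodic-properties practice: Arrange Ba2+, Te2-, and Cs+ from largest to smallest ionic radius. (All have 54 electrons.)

All of these have 54 electrons, so size is governed by nuclear charge alone: the more protons, the stronger the pull on the same electron cloud, and the smaller the ion.
Nuclear charges: Ba2+ (Z=56), Cs+ (Z=55), Te2- (Z=52).
Largest to smallest: Te2- > Cs+ > Ba2+.

Te2-, Cs+, Ba2+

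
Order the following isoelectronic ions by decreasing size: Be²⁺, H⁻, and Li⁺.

H⁻, Li⁺, Be²⁺

All of these have 2 electrons, so size is governed by nuclear charge alone: the more protons, the stronger the pull on the same electron cloud, and the smaller the ion.
Nuclear charges: Be²⁺ (Z=4), Li⁺ (Z=3), H⁻ (Z=1).
Largest to smallest: H⁻ > Li⁺ > Be²⁺.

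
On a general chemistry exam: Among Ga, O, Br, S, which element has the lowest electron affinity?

O is in period 2, group 16; S is in period 3, group 16; Ga is in period 4, group 13; Br is in period 4, group 17.
EA tends to increase across a period and decrease down a group, though the pattern is less regular than for IE or radius.
Neither a single period nor a single group — weigh both effects.
O > Ga: relative to Ga, both the across-period and down-group shifts push O's electron affinity up.
S > O: this pair runs against the simple trend — see the exception note.
Br > S: period and group pull opposite ways; the across-period shift dominates (325 vs 200 kJ/mol).
Note the exception: S has a higher electron affinity than O, contrary to the simple trend — the compact 2p subshell of O repels the added electron more than S's larger 3p does.
Approximate values (kJ/mol): O 141, S 200, Ga 29, Br 325.
The lowest electron affinity among these belongs to Ga.

Ga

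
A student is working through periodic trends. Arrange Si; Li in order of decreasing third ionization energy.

IE_3 is the cost of taking one more electron from the +2 cation: Si²⁺ still has 2 valence electrons; Li²⁺ is already 1 electron into the core.
Breaking into a closed-shell core is much more expensive than removing a leftover valence electron — Li has the largest IE_3 here.
Tabulated IE_3 (kJ/mol): Si 3232, Li 11815.
So the third ionization energies run Si < Li.

Li > Si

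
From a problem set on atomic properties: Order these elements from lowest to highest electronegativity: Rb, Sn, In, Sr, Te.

Rb is in period 5, group 1; Sr is in period 5, group 2; In is in period 5, group 13; Sn is in period 5, group 14; Te is in period 5, group 16.
EN rises left→right (higher Z_eff, smaller atoms) and falls top→bottom (larger, more shielded atoms).
All lie in period 5, so electronegativity increases left to right.
So from lowest to highest: Rb < Sr < In < Sn < Te.

Rb < Sr < In < Sn < Te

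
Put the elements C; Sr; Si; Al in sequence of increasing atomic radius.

C < Si < Al < Sr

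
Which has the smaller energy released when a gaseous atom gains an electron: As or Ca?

Ca is in period 4, group 2; As is in period 4, group 15.
Adding an electron releases more energy for atoms nearer the top right (short of the noble gases).
All lie in period 4, so electron affinity increases left to right.
So Ca has the smaller energy released when a gaseous atom gains an electron (Ca < As).

Ca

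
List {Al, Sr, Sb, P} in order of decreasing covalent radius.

Sr, Sb, Al, P

Al is in period 3, group 13; P is in period 3, group 15; Sr is in period 5, group 2; Sb is in period 5, group 15.
Radius decreases left→right (rising Z_eff, same n) and increases top→bottom (higher n).
Here both period and group differ, so the two effects have to be weighed against each other.
Al > P: Al lies to the left of P in period 3, so the across-period effect alone puts Al larger.
Sb > Al: the two effects oppose for this pair; the down-group effect wins (140 vs 126 pm).
Sr > Sb: Sr lies to the left of Sb in period 5, so the across-period effect alone puts Sr larger.
Tabulated atomic radius (pm): Al 126, P 111, Sr 185, Sb 140.
So from largest to smallest: Sr > Sb > Al > P.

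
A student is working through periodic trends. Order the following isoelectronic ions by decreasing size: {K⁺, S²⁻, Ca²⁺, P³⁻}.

All of these have 18 electrons, so size is governed by nuclear charge alone: the more protons, the stronger the pull on the same electron cloud, and the smaller the ion.
Nuclear charges: Ca²⁺ (Z=20), K⁺ (Z=19), S²⁻ (Z=16), P³⁻ (Z=15).
Largest to smallest: P³⁻ > S²⁻ > K⁺ > Ca²⁺.

P³⁻, S²⁻, K⁺, Ca²⁺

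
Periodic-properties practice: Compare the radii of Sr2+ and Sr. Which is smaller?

Sr2+

Forming Sr2+ removes 2 electrons from Sr. Fewer electrons for the same nuclear charge means less shielding and a higher Z_eff on the remaining electrons, and for main-group metals the entire outer shell is lost.
A cation is smaller than its parent atom: Sr2+ < Sr.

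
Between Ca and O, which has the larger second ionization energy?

O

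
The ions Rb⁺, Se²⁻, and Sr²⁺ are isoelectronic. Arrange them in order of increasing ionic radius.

Sr²⁺ < Rb⁺ < Se²⁻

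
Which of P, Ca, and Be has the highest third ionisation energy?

Be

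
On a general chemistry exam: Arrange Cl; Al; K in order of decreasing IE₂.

IE_2 is the cost of taking one more electron from the +1 cation: Cl⁺ still has 6 valence electrons; Al⁺ still has 2 valence electrons; K⁺ is the bare [Ar] core.
Core electrons are held far more tightly than valence electrons, so K tops the IE_2 order.
Valence configurations: Cl⁺ [Ne]3s²3p⁴, Al⁺ [Ne]3s².
Tabulated IE_2 (kJ/mol): Cl 2298, Al 1817, K 3052.
Overall IE_2 order: Al < Cl < K.

K > Cl > Al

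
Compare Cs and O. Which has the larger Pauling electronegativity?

Electronegativity increases across a period and decreases down a group, tracking effective nuclear charge and atomic size.
Neither a single period nor a single group — weigh both effects.
O > Cs: both effects reinforce here, so O is clearly the higher of the two.
Approximate values (Pauling): O 3.44, Cs 0.79.
So O has the larger Pauling electronegativity (O > Cs).

O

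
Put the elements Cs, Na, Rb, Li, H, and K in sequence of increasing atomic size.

H is in period 1, group 1; Li is in period 2, group 1; Na is in period 3, group 1; K is in period 4, group 1; Rb is in period 5, group 1; Cs is in period 6, group 1.
Radius decreases left→right (rising Z_eff, same n) and increases top→bottom (higher n).
All are in group 1, so atomic radius increases down the group.
So from smallest to largest: H < Li < Na < K < Rb < Cs.

H < Li < Na < K < Rb < Cs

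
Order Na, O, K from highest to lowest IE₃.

Na > O > K

IE_3 is the cost of taking one more electron from the +2 cation: Na²⁺ is already 1 electron into the core; O²⁺ still has 4 valence electrons; K²⁺ is already 1 electron into the core.
Usually core removal costs more than valence removal, but here the competition is close: a tightly held n=2 valence electron can cost more to remove than an n=3 core electron, so the actual values have to decide it.
Tabulated IE_3 (kJ/mol): Na 6910, O 5300, K 4420.
Putting it together, IE_3: K < O < Na.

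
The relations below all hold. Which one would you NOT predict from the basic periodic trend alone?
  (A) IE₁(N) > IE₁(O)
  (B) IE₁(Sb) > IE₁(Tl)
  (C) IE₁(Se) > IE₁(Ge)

(A)

The general trend: IE₁ increases across a period and decreases down a group.
(A) N (period 2, group 15) vs O (period 2, group 16): the stated order contradicts the simple trend.
(B) Sb (period 5, group 15) vs Tl (period 6, group 13): the stated order agrees with the simple trend.
(C) Se (period 4, group 16) vs Ge (period 4, group 14): the stated order agrees with the simple trend.
The exception is (A): pairing an electron in O's 2p⁴ costs repulsion energy, so O ionizes more easily than half-filled N (2p³).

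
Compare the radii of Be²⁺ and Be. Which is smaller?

Forming Be²⁺ removes 2 electrons from Be. Fewer electrons for the same nuclear charge means less shielding and a higher Z_eff on the remaining electrons, and for main-group metals the entire outer shell is lost.
A cation is smaller than its parent atom: Be²⁺ < Be.

Be²⁺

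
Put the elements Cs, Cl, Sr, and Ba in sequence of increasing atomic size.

Cl < Sr < Ba < Cs

Cl is in period 3, group 17; Sr is in period 5, group 2; Cs is in period 6, group 1; Ba is in period 6, group 2.
Radius decreases left→right (rising Z_eff, same n) and increases top→bottom (higher n).
These span different periods and groups, so the two trends combine.
Sr > Cl: both effects reinforce here, so Sr is clearly the larger of the two.
Ba > Sr: Ba sits below Sr in group 2, so the down-group effect alone puts Ba larger.
Cs > Ba: both are in period 6; the period trend gives Cs the larger value.
Approximate values (pm): Cl 99, Sr 185, Cs 232, Ba 196.
So from smallest to largest: Cl < Sr < Ba < Cs.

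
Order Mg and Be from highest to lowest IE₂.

Consider each +1 ion: Mg⁺ still has 1 valence electron; Be⁺ still has 1 valence electron.
All are still removing valence electrons, so compare the +1 ions as you would atoms: IE_2 generally rises across a period (higher Z_eff) and falls down a group (larger shell), subject to the usual subshell exceptions.
Valence configurations: Mg⁺ [Ne]3s¹, Be⁺ [He]2s¹.
Tabulated IE_2 (kJ/mol): Mg 1451, Be 1757.
Overall IE_2 order: Mg < Be.

Be > Mg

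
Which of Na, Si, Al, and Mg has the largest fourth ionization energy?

The fourth ionization energy removes an electron from the +3 ion. For each element: Na³⁺ is already 2 electrons into the core; Si³⁺ still has 1 valence electron; Al³⁺ is the bare [Ne] core; Mg³⁺ is already 1 electron into the core.
Core electrons are held far more tightly than valence electrons, so Na, Mg and Al top the IE_4 order.
The numbers (kJ/mol): Na 9543, Si 4356, Al 11577, Mg 10543.
Putting it together, IE_4: Si < Na < Mg < Al.

Al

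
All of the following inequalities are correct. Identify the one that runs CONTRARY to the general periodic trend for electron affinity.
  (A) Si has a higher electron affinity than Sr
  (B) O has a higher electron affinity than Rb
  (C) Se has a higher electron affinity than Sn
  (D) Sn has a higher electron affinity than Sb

The general trend: electron affinity increases across a period and decreases down a group.
(A) Si (period 3, group 14) vs Sr (period 5, group 2): the stated order agrees with the simple trend.
(B) O (period 2, group 16) vs Rb (period 5, group 1): the stated order agrees with the simple trend.
(C) Se (period 4, group 16) vs Sn (period 5, group 14): the stated order agrees with the simple trend.
(D) Sn (period 5, group 14) vs Sb (period 5, group 15): the stated order contradicts the simple trend.
The exception is (D): adding an electron to Sb's half-filled 5p³ is unfavourable, so Sn has the more exothermic EA.

(D)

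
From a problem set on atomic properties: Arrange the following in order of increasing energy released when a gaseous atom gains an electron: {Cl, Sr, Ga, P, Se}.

Sr, Ga, P, Se, Cl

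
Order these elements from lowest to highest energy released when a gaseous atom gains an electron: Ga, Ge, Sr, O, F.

Atoms with high Z_eff and room in the valence shell (especially the halogens) have the most exothermic electron affinities.
Neither a single period nor a single group — weigh both effects.
Ga > Sr: both effects reinforce here, so Ga is clearly the higher of the two.
Ge > Ga: both are in period 4; the period trend gives Ge the larger value.
O > Ge: both effects reinforce here, so O is clearly the higher of the two.
F > O: both are in period 2; the period trend gives F the larger value.
Tabulated electron affinity (kJ/mol): O 141, F 328, Ga 29, Ge 119, Sr 5.
So from lowest to highest: Sr < Ga < Ge < O < F.

Sr, Ga, Ge, O, F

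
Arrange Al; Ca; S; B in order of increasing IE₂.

After 1 electron has been removed, what remains? Al⁺ still has 2 valence electrons; Ca⁺ still has 1 valence electron; S⁺ still has 5 valence electrons; B⁺ still has 2 valence electrons.
All are still removing valence electrons, so compare the +1 ions as you would atoms: IE_2 generally rises across a period (higher Z_eff) and falls down a group (larger shell), subject to the usual subshell exceptions.
Valence configurations: Al⁺ [Ne]3s², Ca⁺ [Ar]4s¹, S⁺ [Ne]3s²3p³, B⁺ [He]2s².
Tabulated IE_2 (kJ/mol): Al 1817, Ca 1145, S 2252, B 2427.
So the second ionization energies run Ca < Al < S < B.

Ca, Al, S, B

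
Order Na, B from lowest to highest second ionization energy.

B, Na

After 1 electron has been removed, what remains? Na⁺ is the bare [Ne] core; B⁺ still has 2 valence electrons.
Pulling an electron out of a noble-gas core costs far more than removing a remaining valence electron, so Na sits at the high end of IE_2.
The numbers (kJ/mol): Na 4562, B 2427.
Putting it together, IE_2: B < Na.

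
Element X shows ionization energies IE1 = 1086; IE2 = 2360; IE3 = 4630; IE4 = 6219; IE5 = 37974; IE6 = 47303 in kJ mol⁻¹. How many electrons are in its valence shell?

4

Look for the largest jump between consecutive ionization energies: IE5/IE4 ≈ 6.1, far larger than any earlier ratio.
That jump marks the point where a core electron is being removed. So the atom has 4 valence electrons.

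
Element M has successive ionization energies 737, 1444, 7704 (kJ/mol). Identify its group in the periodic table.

Look for the largest jump between consecutive ionization energies: IE3/IE2 ≈ 5.3, far larger than any earlier ratio.
That jump marks the point where a core electron is being removed. So the atom has 2 valence electrons.
A main-group element with 2 valence electrons is in group 2.

Group 2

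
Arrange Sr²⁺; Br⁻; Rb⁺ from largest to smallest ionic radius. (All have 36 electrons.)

Br⁻, Rb⁺, Sr²⁺

All of these have 36 electrons, so size is governed by nuclear charge alone: the more protons, the stronger the pull on the same electron cloud, and the smaller the ion.
Nuclear charges: Sr²⁺ (Z=38), Rb⁺ (Z=37), Br⁻ (Z=35).
Largest to smallest: Br⁻ > Rb⁺ > Sr²⁺.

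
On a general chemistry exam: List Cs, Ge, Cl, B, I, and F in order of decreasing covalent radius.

B is in period 2, group 13; F is in period 2, group 17; Cl is in period 3, group 17; Ge is in period 4, group 14; I is in period 5, group 17; Cs is in period 6, group 1.
Radius decreases left→right (rising Z_eff, same n) and increases top→bottom (higher n).
Here both period and group differ, so the two effects have to be weighed against each other.
B > F: both are in period 2; the period trend gives B the larger value.
Cl > B: period and group pull opposite ways; the down-group shift dominates (99 vs 85 pm).
Ge > Cl: relative to Cl, both the across-period and down-group shifts push Ge's atomic radius up.
I > Ge: period and group pull opposite ways; the down-group shift dominates (133 vs 121 pm).
Cs > I: both effects reinforce here, so Cs is clearly the larger of the two.
For reference (pm): B 85, F 64, Cl 99, Ge 121, I 133, Cs 232.
So from largest to smallest: Cs > I > Ge > Cl > B > F.

Cs > I > Ge > Cl > B > F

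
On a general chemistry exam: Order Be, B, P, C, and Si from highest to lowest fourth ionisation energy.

B > Be > C > P > Si

IE_4 is the cost of taking one more electron from the +3 cation: Be³⁺ is already 1 electron into the core; B³⁺ is the bare [He] core; P³⁺ still has 2 valence electrons; C³⁺ still has 1 valence electron; Si³⁺ still has 1 valence electron.
Core electrons are held far more tightly than valence electrons, so Be and B top the IE_4 order.
Valence configurations: P³⁺ [Ne]3s², C³⁺ [He]2s¹, Si³⁺ [Ne]3s¹.
Tabulated IE_4 (kJ/mol): Be 21007, B 25026, P 4964, C 6223, Si 4356.
Hence IE_4: Si < P < C < Be < B.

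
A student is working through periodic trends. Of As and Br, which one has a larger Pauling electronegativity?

Br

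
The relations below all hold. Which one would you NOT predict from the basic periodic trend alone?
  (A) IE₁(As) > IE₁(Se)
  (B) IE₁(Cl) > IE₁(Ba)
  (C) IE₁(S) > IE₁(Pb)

(A)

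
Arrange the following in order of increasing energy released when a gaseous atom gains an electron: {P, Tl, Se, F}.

Tl, P, Se, F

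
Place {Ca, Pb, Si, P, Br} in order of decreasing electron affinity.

Si is in period 3, group 14; P is in period 3, group 15; Ca is in period 4, group 2; Br is in period 4, group 17; Pb is in period 6, group 14.
EA tends to increase across a period and decrease down a group, though the pattern is less regular than for IE or radius.
These span different periods and groups, so the two trends combine.
Pb > Ca: period and group pull opposite ways; the across-period shift dominates (35 vs 2 kJ/mol).
P > Pb: relative to Pb, both the across-period and down-group shifts push P's electron affinity up.
Si > P: this pair runs against the simple trend — see the exception note.
Br > Si: the two effects oppose for this pair; the across-period effect wins (325 vs 134 kJ/mol).
Note the exception: Si has a higher electron affinity than P, contrary to the simple trend — adding an electron to P's half-filled 3p³ is unfavourable, so Si (3p²) has the more exothermic EA.
Approximate values (kJ/mol): Si 134, P 72, Ca 2, Br 325, Pb 35.
So from highest to lowest: Br > Si > P > Pb > Ca.

Br, Si, P, Pb, Ca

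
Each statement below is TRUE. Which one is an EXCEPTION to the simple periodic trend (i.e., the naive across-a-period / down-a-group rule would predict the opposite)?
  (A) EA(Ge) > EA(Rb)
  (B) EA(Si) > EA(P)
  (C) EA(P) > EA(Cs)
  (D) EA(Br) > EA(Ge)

The general trend: electron affinity increases across a period and decreases down a group.
(A) Ge (period 4, group 14) vs Rb (period 5, group 1): the stated order agrees with the simple trend.
(B) Si (period 3, group 14) vs P (period 3, group 15): the stated order contradicts the simple trend.
(C) P (period 3, group 15) vs Cs (period 6, group 1): the stated order agrees with the simple trend.
(D) Br (period 4, group 17) vs Ge (period 4, group 14): the stated order agrees with the simple trend.
The exception is (B): adding an electron to P's half-filled 3p³ is unfavourable, so Si (3p²) has the more exothermic EA.

(B)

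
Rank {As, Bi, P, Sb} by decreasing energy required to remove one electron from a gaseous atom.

P, As, Sb, Bi

First ionization energy rises across a period (greater Z_eff holds electrons more tightly) and falls down a group (valence electrons are farther from the nucleus).
All are in group 15, so first ionization energy increases up the group.
So from highest to lowest: P > As > Sb > Bi.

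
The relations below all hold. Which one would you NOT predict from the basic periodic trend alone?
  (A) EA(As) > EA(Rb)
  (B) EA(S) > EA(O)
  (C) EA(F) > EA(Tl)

(B)

The general trend: electron affinity increases across a period and decreases down a group.
(A) As (period 4, group 15) vs Rb (period 5, group 1): the stated order agrees with the simple trend.
(B) S (period 3, group 16) vs O (period 2, group 16): the stated order contradicts the simple trend.
(C) F (period 2, group 17) vs Tl (period 6, group 13): the stated order agrees with the simple trend.
The exception is (B): the compact 2p subshell of O repels the added electron more than S's larger 3p does.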